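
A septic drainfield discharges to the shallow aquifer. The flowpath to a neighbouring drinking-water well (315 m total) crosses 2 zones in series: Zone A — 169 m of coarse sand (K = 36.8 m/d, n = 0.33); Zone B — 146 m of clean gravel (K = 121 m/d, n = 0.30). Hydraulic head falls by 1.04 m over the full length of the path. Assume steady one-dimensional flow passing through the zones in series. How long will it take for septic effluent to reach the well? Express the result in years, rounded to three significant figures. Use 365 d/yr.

1.52 years

Steady 1-D flow in series ⇒ the Darcy flux q is identical in every zone and the zone head losses add (resistances L/K in series).
Σ(L/K) = 169/36.8 + 146/121 = 4.592 + 1.207 = 5.799 d
q = ΔH / Σ(L/K) = 1.04 / 5.799 = 0.1793 m/d (same in every zone)
Zone A: v = q/n = 0.1793/0.33 = 0.5435 m/d → t_A = 169/0.5435 = 311.0 d
Zone B: v = q/n = 0.1793/0.30 = 0.5978 m/d → t_B = 146/0.5978 = 244.2 d
Total t = 311.0 + 244.2 = 555.2 d
   = 555.2 / 365 = 1.52 yr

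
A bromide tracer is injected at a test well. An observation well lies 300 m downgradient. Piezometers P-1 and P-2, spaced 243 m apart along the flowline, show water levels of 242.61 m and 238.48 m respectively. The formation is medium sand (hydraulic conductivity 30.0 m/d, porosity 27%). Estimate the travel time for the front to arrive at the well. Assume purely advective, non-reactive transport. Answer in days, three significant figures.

Hydraulic gradient i = (242.61 − 238.48) / 243 = 4.13 / 243 = 0.01700
Specific discharge q = 30.0 × 0.01700 = 0.5099 m/d
Average linear velocity = 0.5099 / 0.27 = 1.888 m/d
t = L / v = 300 / 1.888 = 158.9 d

159 days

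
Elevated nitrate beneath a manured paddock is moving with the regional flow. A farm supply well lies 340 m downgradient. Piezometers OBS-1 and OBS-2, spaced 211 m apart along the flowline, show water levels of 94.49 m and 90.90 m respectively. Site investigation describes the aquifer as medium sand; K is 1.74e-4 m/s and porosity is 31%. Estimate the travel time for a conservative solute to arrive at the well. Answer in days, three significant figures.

412 days

Hydraulic gradient i = (94.49 − 90.90) / 211 = 3.59 / 211 = 0.01701
K = 1.74e-4 m/s × 86400 s/d = 15.03 m/d
Darcy flux q = K·i = 15.03 × 0.01701 = 0.2558 m/d
v_s = q/n_e = 0.2558/0.31 = 0.8251 m/d
t = L / v = 340 / 0.8251 = 412.1 d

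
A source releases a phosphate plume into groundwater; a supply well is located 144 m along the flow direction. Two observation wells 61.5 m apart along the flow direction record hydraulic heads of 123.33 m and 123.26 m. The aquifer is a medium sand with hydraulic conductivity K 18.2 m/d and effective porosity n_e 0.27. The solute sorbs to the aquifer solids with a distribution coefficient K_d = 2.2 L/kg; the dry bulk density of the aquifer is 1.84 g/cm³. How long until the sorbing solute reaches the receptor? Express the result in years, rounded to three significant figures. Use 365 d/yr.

82.2 years

Hydraulic gradient i = (123.33 − 123.26) / 61.5 = 0.07 / 61.5 = 0.001138
Specific discharge q = 18.2 × 0.001138 = 0.02072 m/d
Average linear velocity = 0.02072 / 0.27 = 0.07672 m/d
Retardation R = 1 + ρ_b·K_d/n = 1 + 1.84×2.2/0.27 = 15.99
Contaminant velocity v_c = v/R = 0.07672/15.99 = 0.004797 m/d
t = L/v_c = 144/0.004797 = 30020 d
   = 30020/365 = 82.2 yr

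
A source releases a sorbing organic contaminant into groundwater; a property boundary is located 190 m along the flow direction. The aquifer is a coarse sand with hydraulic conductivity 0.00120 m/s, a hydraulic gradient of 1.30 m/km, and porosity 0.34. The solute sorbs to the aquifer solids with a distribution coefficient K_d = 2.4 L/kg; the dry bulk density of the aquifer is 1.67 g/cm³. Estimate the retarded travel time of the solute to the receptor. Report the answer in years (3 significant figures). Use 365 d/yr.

K = 0.00120 m/s × 86400 s/d = 103.7 m/d
Darcy flux q = K·i = 103.7 × 0.0013 = 0.1348 m/d
v_s = q/n_e = 0.1348/0.34 = 0.3964 m/d
Retardation R = 1 + ρ_b·K_d/n = 1 + 1.67×2.4/0.34 = 12.79
Contaminant velocity v_c = v/R = 0.3964/12.79 = 0.03100 m/d
t = L/v_c = 190/0.03100 = 6129 d
   = 6129/365 = 16.8 yr

16.8 years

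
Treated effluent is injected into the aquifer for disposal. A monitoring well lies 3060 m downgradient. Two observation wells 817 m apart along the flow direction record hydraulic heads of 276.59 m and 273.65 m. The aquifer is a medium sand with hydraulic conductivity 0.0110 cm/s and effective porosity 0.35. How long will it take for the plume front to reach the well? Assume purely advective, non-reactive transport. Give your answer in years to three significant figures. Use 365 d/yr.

Hydraulic gradient i = (276.59 − 273.65) / 817 = 2.94 / 817 = 0.003599
K = 0.0110 cm/s × 864 = 9.504 m/d
Specific discharge q = 9.504 × 0.003599 = 0.03420 m/d
Average linear velocity = 0.03420 / 0.35 = 0.09772 m/d
t = L / v = 3060 / 0.09772 = 31320 d
   = 31320 / 365 = 85.8 yr

85.8 years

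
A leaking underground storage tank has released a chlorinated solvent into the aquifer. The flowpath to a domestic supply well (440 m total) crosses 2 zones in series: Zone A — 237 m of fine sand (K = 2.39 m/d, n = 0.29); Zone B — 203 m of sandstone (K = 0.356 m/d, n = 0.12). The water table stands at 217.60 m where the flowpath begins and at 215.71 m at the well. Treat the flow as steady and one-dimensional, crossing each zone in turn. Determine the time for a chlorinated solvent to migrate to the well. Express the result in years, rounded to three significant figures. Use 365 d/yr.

90.3 years

Total head drop ΔH = 217.60 − 215.71 = 1.89 m
Steady 1-D flow in series ⇒ the Darcy flux q is identical in every zone and the zone head losses add (resistances L/K in series).
Σ(L/K) = 237/2.39 + 203/0.356 = 99.16 + 570.2 = 669.4 d
q = ΔH / Σ(L/K) = 1.89 / 669.4 = 0.002823 m/d (same in every zone)
Zone A: v = q/n = 0.002823/0.29 = 0.009736 m/d → t_A = 237/0.009736 = 24340 d
Zone B: v = q/n = 0.002823/0.12 = 0.02353 m/d → t_B = 203/0.02353 = 8628 d
Total t = 24340 + 8628 = 32970 d
   = 32970 / 365 = 90.3 yr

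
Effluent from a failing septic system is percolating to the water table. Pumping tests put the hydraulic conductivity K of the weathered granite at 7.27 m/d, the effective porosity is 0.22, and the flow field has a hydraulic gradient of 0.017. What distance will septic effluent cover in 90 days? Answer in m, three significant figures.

Specific discharge q = 7.27 × 0.017 = 0.1236 m/d
Seepage velocity v = q / n = 0.1236 / 0.22 = 0.5618 m/d
L = v × T = 0.5618 × 90 = 50.56 m

50.6 m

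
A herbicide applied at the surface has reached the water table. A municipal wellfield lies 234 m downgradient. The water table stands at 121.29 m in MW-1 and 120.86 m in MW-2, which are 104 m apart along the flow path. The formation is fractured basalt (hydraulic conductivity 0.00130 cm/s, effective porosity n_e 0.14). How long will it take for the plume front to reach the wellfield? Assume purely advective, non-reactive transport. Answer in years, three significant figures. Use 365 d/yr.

19.3 years

Hydraulic gradient i = (121.29 − 120.86) / 104 = 0.43 / 104 = 0.004135
K = 0.00130 cm/s × 864 = 1.123 m/d
q = Ki = 1.123 × 0.004135 = 0.004644 m/d
v = Ki/n = 1.123·0.004135/0.14 = 0.03317 m/d
t = L / v = 234 / 0.03317 = 7054 d
   = 7054 / 365 = 19.3 yr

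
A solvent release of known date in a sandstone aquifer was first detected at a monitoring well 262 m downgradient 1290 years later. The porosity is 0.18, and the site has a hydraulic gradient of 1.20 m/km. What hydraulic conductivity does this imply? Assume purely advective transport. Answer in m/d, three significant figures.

0.0835 m/d

t = 1290 years = 470900 d
v = L / t = 262 / 470900 = 5.564e-4 m/d
K = v · n / i = 5.564e-4 × 0.18 / 0.0012 = 0.0835 m/d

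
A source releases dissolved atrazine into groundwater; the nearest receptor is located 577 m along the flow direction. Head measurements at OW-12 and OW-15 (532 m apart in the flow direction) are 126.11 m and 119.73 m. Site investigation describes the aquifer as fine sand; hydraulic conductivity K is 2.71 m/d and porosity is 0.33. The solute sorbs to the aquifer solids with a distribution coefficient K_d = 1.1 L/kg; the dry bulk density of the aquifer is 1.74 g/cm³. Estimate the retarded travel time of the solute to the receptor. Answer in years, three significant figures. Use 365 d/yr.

109 years

Hydraulic gradient i = (126.11 − 119.73) / 532 = 6.38 / 532 = 0.01199
Darcy flux q = K·i = 2.71 × 0.01199 = 0.03250 m/d
v = Ki/n = 2.71·0.01199/0.33 = 0.09848 m/d
Retardation R = 1 + ρ_b·K_d/n = 1 + 1.74×1.1/0.33 = 6.800
Contaminant velocity v_c = v/R = 0.09848/6.800 = 0.01448 m/d
t = L/v_c = 577/0.01448 = 39840 d
   = 39840/365 = 109 yr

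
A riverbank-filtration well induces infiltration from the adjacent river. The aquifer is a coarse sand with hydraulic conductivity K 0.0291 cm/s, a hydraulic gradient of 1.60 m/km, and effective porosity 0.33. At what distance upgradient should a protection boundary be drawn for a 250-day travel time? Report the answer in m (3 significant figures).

30.5 m

K = 0.0291 cm/s × 864 = 25.14 m/d
Darcy flux q = K·i = 25.14 × 0.0016 = 0.04023 m/d
v = Ki/n = 25.14·0.0016/0.33 = 0.1219 m/d
L = v × T = 0.1219 × 250 = 30.48 m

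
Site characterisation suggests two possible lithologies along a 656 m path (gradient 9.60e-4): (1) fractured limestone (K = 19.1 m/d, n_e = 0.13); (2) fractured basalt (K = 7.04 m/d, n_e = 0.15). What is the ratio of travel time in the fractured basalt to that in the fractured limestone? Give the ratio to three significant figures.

3.13

Unit 1 (fractured limestone): v = 19.1×9.6e-4/0.13 = 0.1410 m/d, t = 656/0.1410 = 4651 d
Unit 2 (fractured basalt): v = 7.04×9.6e-4/0.15 = 0.04506 m/d, t = 656/0.04506 = 14560 d
t(fractured basalt) / t(fractured limestone) = 14560/4651 = 3.13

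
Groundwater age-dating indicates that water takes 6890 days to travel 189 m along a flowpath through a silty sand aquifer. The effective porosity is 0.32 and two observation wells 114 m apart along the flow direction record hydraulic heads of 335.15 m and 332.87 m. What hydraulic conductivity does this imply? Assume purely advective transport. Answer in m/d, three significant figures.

0.439 m/d

Hydraulic gradient i = (335.15 − 332.87) / 114 = 2.28 / 114 = 0.02000
v = L / t = 189 / 6890 = 0.02743 m/d
K = v · n / i = 0.02743 × 0.32 / 0.02000 = 0.439 m/d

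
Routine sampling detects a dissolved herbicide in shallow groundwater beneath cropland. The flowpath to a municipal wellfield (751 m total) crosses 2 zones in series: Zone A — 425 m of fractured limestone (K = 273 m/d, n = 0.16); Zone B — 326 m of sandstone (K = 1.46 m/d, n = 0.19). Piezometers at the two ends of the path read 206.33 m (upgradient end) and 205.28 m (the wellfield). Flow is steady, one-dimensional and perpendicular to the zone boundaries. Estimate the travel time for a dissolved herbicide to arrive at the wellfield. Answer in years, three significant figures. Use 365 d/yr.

Total head drop ΔH = 206.33 − 205.28 = 1.05 m
Continuity: the same q passes through each zone, so ΔH = q·Σ(L_j/K_j) — the zones act as resistances in series.
Σ(L/K) = 425/273 + 326/1.46 = 1.557 + 223.3 = 224.8 d
q = ΔH / Σ(L/K) = 1.05 / 224.8 = 0.004670 m/d (same in every zone)
Zone A: v = q/n = 0.004670/0.16 = 0.02919 m/d → t_A = 425/0.02919 = 14560 d
Zone B: v = q/n = 0.004670/0.19 = 0.02458 m/d → t_B = 326/0.02458 = 13260 d
Total t = 14560 + 13260 = 27830 d
   = 27830 / 365 = 76.2 yr

76.2 years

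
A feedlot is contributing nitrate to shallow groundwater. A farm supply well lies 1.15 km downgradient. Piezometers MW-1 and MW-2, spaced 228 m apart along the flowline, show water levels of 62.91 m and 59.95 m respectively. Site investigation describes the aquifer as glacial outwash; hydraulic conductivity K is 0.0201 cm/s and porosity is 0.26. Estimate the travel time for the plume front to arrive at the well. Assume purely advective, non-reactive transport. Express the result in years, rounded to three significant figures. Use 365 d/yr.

3.63 years

Hydraulic gradient i = (62.91 − 59.95) / 228 = 2.96 / 228 = 0.01298
K = 0.0201 cm/s × 864 = 17.37 m/d
Specific discharge q = 17.37 × 0.01298 = 0.2255 m/d
Average linear velocity = 0.2255 / 0.26 = 0.8671 m/d
L = 1.15 km = 1150 m
t = L / v = 1150 / 0.8671 = 1326 d
   = 1326 / 365 = 3.63 yr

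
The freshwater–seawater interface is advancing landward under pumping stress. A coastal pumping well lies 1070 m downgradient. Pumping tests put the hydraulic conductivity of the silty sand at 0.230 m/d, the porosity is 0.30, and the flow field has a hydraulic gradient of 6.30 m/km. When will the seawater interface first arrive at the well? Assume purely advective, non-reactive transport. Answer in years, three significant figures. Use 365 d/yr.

Specific discharge q = 0.230 × 0.0063 = 0.001449 m/d
v_s = q/n_e = 0.001449/0.30 = 0.004830 m/d
t = L / v = 1070 / 0.004830 = 221500 d
   = 221500 / 365 = 607 yr

607 years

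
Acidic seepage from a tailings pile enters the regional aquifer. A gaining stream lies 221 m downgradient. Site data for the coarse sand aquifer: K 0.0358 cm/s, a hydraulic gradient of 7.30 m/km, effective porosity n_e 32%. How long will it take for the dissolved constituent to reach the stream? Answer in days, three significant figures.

K = 0.0358 cm/s × 864 = 30.93 m/d
Darcy flux q = K·i = 30.93 × 0.0073 = 0.2258 m/d
v_s = q/n_e = 0.2258/0.32 = 0.7056 m/d
t = L / v = 221 / 0.7056 = 313.2 d

313 days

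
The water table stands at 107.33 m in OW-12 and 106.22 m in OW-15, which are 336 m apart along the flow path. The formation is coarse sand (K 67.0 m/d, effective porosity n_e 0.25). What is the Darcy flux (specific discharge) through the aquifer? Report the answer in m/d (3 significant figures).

0.221 m/d

Hydraulic gradient i = (107.33 − 106.22) / 336 = 1.11 / 336 = 0.003304
Darcy flux q = K·i = 67.0 × 0.003304 = 0.2213 m/d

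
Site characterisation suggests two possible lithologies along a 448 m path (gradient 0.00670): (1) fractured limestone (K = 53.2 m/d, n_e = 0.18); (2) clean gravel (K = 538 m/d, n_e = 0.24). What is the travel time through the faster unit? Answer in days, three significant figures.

29.8 days

Unit 1 (fractured limestone): v = 53.2×0.0067/0.18 = 1.980 m/d, t = 448/1.980 = 226.2 d
Unit 2 (clean gravel): v = 538×0.0067/0.24 = 15.02 m/d, t = 448/15.02 = 29.83 d
Faster unit: t = 29.8 d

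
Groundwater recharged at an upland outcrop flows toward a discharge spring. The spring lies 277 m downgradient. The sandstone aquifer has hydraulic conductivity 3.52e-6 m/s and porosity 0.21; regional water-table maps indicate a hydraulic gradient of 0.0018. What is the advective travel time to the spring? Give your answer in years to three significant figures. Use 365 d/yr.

291 years

K = 3.52e-6 m/s × 86400 s/d = 0.3041 m/d
Darcy flux q = K·i = 0.3041 × 0.0018 = 5.474e-4 m/d
Average linear velocity = 5.474e-4 / 0.21 = 0.002607 m/d
t = L / v = 277 / 0.002607 = 106300 d
   = 106300 / 365 = 291 yr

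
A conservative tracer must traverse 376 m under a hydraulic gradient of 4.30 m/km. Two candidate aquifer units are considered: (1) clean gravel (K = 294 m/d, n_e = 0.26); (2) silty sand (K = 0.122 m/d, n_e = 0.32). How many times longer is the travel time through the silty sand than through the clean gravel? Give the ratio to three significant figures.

2970

Unit 1 (clean gravel): v = 294×0.0043/0.26 = 4.862 m/d, t = 376/4.862 = 77.33 d
Unit 2 (silty sand): v = 0.122×0.0043/0.32 = 0.001639 m/d, t = 376/0.001639 = 229400 d
t(silty sand) / t(clean gravel) = 229400/77.33 = 2970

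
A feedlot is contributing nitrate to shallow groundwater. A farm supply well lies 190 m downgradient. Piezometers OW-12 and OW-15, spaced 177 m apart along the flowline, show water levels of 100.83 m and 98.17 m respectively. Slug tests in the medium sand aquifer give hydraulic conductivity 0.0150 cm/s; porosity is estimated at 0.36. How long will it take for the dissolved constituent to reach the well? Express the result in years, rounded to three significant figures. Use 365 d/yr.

Hydraulic gradient i = (100.83 − 98.17) / 177 = 2.66 / 177 = 0.01503
K = 0.0150 cm/s × 864 = 12.96 m/d
q = Ki = 12.96 × 0.01503 = 0.1948 m/d
v = Ki/n = 12.96·0.01503/0.36 = 0.5410 m/d
t = L / v = 190 / 0.5410 = 351.2 d
   = 351.2 / 365 = 0.962 yr

0.962 years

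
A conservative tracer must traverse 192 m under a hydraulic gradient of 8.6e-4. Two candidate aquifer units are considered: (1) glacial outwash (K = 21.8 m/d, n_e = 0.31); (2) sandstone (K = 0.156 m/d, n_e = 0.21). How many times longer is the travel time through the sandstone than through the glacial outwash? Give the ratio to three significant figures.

Unit 1 (glacial outwash): v = 21.8×8.6e-4/0.31 = 0.06048 m/d, t = 192/0.06048 = 3175 d
Unit 2 (sandstone): v = 0.156×8.6e-4/0.21 = 6.389e-4 m/d, t = 192/6.389e-4 = 300500 d
t(sandstone) / t(glacial outwash) = 300500/3175 = 94.7

94.7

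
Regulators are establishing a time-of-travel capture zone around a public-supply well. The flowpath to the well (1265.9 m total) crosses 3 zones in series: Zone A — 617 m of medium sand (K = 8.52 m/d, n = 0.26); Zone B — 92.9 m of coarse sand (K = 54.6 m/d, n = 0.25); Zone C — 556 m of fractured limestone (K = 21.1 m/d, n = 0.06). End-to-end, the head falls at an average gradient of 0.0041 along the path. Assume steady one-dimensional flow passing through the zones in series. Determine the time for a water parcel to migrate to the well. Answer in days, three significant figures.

For zones in series the flux q is common to all zones; the equivalent conductivity is the harmonic (thickness-weighted) mean, K_eq = L_total / Σ(L_j/K_j).
Σ(L/K) = 617/8.52 + 92.9/54.6 + 556/21.1 = 72.42 + 1.701 + 26.35 = 100.5 d
K_eq = L_total / Σ(L/K) = 1265.9 / 100.5 = 12.60 m/d
q = K_eq · i = 12.60 × 0.0041 = 0.05166 m/d (same in every zone)
Zone A: v = q/n = 0.05166/0.26 = 0.1987 m/d → t_A = 617/0.1987 = 3105 d
Zone B: v = q/n = 0.05166/0.25 = 0.2066 m/d → t_B = 92.9/0.2066 = 449.6 d
Zone C: v = q/n = 0.05166/0.06 = 0.8610 m/d → t_C = 556/0.8610 = 645.8 d
Total t = 3105 + 449.6 + 645.8 = 4201 d

4200 days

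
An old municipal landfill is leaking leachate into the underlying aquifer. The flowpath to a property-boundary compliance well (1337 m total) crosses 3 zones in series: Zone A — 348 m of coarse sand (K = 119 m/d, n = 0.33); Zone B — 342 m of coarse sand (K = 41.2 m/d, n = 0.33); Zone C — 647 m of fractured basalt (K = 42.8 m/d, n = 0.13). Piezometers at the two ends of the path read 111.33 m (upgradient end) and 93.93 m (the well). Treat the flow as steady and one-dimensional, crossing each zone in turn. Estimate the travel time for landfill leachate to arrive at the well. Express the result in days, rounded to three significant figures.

472 days

Total head drop ΔH = 111.33 − 93.93 = 17.40 m
Continuity: the same q passes through each zone, so ΔH = q·Σ(L_j/K_j) — the zones act as resistances in series.
Σ(L/K) = 348/119 + 342/41.2 + 647/42.8 = 2.924 + 8.301 + 15.12 = 26.34 d
q = ΔH / Σ(L/K) = 17.40 / 26.34 = 0.6605 m/d (same in every zone)
Zone A: v = q/n = 0.6605/0.33 = 2.002 m/d → t_A = 348/2.002 = 173.9 d
Zone B: v = q/n = 0.6605/0.33 = 2.002 m/d → t_B = 342/2.002 = 170.9 d
Zone C: v = q/n = 0.6605/0.13 = 5.081 m/d → t_C = 647/5.081 = 127.3 d
Total t = 173.9 + 170.9 + 127.3 = 472.1 d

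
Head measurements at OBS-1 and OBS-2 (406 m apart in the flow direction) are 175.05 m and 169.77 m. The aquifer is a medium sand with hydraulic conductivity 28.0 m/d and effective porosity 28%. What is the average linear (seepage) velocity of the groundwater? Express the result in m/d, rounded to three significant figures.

Hydraulic gradient i = (175.05 − 169.77) / 406 = 5.28 / 406 = 0.01300
Darcy flux q = K·i = 28.0 × 0.01300 = 0.3641 m/d
Seepage velocity v = q / n = 0.3641 / 0.28 = 1.300 m/d

1.30 m/d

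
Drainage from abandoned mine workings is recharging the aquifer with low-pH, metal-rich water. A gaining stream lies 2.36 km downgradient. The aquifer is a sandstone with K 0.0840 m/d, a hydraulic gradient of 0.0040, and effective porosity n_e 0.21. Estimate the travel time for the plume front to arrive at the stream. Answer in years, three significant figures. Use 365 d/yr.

4040 years

Specific discharge q = 0.0840 × 0.0040 = 3.360e-4 m/d
Seepage velocity v = q / n = 3.360e-4 / 0.21 = 0.001600 m/d
L = 2.36 km = 2360 m
t = L / v = 2360 / 0.001600 = 1.475e6 d
   = 1.475e6 / 365 = 4040 yr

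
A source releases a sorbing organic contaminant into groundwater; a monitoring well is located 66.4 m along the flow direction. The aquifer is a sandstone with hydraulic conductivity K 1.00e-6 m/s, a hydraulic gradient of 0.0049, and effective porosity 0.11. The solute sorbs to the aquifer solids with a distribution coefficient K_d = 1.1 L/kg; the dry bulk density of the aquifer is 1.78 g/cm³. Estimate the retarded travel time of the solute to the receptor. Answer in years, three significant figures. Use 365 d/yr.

K = 1.00e-6 m/s × 86400 s/d = 0.08640 m/d
Specific discharge q = 0.08640 × 0.0049 = 4.234e-4 m/d
Seepage velocity v = q / n = 4.234e-4 / 0.11 = 0.003849 m/d
Retardation R = 1 + ρ_b·K_d/n = 1 + 1.78×1.1/0.11 = 18.80
Contaminant velocity v_c = v/R = 0.003849/18.80 = 2.047e-4 m/d
t = L/v_c = 66.4/2.047e-4 = 324300 d
   = 324300/365 = 889 yr

889 years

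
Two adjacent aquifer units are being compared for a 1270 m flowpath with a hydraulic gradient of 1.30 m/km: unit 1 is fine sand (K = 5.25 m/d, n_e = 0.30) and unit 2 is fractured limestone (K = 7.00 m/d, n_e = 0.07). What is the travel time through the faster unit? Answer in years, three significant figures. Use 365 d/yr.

Unit 1 (fine sand): v = 5.25×0.0013/0.30 = 0.02275 m/d, t = 1270/0.02275 = 55820 d
Unit 2 (fractured limestone): v = 7.00×0.0013/0.07 = 0.1300 m/d, t = 1270/0.1300 = 9769 d
Faster: 9769 d / 365 = 26.8 yr

26.8 years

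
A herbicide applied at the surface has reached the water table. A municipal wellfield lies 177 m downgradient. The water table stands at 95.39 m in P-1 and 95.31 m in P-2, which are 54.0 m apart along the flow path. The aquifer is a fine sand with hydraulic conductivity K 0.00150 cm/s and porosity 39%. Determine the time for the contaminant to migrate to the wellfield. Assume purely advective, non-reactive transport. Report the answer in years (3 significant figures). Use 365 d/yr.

98.5 years

Hydraulic gradient i = (95.39 − 95.31) / 54.0 = 0.08 / 54.0 = 0.001481
K = 0.00150 cm/s × 864 = 1.296 m/d
Darcy flux q = K·i = 1.296 × 0.001481 = 0.001920 m/d
v = Ki/n = 1.296·0.001481/0.39 = 0.004923 m/d
t = L / v = 177 / 0.004923 = 35950 d
   = 35950 / 365 = 98.5 yr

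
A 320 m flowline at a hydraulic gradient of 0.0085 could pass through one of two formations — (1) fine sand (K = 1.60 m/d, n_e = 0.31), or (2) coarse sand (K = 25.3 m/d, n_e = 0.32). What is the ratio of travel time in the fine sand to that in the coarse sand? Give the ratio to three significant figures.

Unit 1 (fine sand): v = 1.60×0.0085/0.31 = 0.04387 m/d, t = 320/0.04387 = 7294 d
Unit 2 (coarse sand): v = 25.3×0.0085/0.32 = 0.6720 m/d, t = 320/0.6720 = 476.2 d
t(fine sand) / t(coarse sand) = 7294/476.2 = 15.3

15.3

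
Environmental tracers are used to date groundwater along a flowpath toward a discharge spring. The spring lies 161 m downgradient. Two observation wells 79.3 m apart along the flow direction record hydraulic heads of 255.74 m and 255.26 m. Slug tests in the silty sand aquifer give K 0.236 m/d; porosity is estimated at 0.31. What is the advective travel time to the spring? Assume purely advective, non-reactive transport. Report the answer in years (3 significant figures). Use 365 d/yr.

Hydraulic gradient i = (255.74 − 255.26) / 79.3 = 0.48 / 79.3 = 0.006053
q = Ki = 0.236 × 0.006053 = 0.001428 m/d
Average linear velocity = 0.001428 / 0.31 = 0.004608 m/d
t = L / v = 161 / 0.004608 = 34940 d
   = 34940 / 365 = 95.7 yr

95.7 years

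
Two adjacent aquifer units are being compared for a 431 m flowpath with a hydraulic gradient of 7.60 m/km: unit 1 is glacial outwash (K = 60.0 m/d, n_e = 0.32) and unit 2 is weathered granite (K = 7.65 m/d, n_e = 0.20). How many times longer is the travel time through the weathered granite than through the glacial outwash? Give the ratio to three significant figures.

Unit 1 (glacial outwash): v = 60.0×0.0076/0.32 = 1.425 m/d, t = 431/1.425 = 302.5 d
Unit 2 (weathered granite): v = 7.65×0.0076/0.20 = 0.2907 m/d, t = 431/0.2907 = 1483 d
t(weathered granite) / t(glacial outwash) = 1483/302.5 = 4.90

4.90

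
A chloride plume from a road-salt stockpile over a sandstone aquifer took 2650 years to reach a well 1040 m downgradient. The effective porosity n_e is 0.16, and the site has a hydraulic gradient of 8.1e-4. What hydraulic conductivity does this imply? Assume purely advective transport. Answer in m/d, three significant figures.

t = 2650 years = 967300 d
v = L / t = 1040 / 967300 = 0.001075 m/d
K = v · n / i = 0.001075 × 0.16 / 8.1e-4 = 0.212 m/d

0.212 m/d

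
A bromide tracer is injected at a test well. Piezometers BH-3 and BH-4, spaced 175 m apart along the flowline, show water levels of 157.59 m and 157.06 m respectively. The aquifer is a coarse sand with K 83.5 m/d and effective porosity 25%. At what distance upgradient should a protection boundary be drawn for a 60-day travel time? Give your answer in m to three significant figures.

60.7 m

Hydraulic gradient i = (157.59 − 157.06) / 175 = 0.53 / 175 = 0.003029
Specific discharge q = 83.5 × 0.003029 = 0.2529 m/d
v = Ki/n = 83.5·0.003029/0.25 = 1.012 m/d
L = v × T = 1.012 × 60 = 60.69 m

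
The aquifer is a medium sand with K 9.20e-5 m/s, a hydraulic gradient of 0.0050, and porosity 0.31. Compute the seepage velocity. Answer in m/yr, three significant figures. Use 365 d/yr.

K = 9.20e-5 m/s × 86400 s/d = 7.949 m/d
Specific discharge q = 7.949 × 0.0050 = 0.03974 m/d
Seepage velocity v = q / n = 0.03974 / 0.31 = 0.1282 m/d
   = 0.1282 × 365 = 46.8 m/yr

46.8 m/yr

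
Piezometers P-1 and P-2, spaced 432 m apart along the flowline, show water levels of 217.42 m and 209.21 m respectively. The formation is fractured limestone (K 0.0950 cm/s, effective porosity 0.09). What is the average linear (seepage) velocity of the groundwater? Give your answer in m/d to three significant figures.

Hydraulic gradient i = (217.42 − 209.21) / 432 = 8.21 / 432 = 0.01900
K = 0.0950 cm/s × 864 = 82.08 m/d
Specific discharge q = 82.08 × 0.01900 = 1.560 m/d
v_s = q/n_e = 1.560/0.09 = 17.33 m/d

17.3 m/d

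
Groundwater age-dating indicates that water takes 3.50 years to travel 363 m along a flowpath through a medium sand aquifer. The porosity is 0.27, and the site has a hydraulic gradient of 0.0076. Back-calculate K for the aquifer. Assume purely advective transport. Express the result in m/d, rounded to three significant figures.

10.1 m/d

t = 3.50 years = 1278 d
v = L / t = 363 / 1278 = 0.2841 m/d
K = v · n / i = 0.2841 × 0.27 / 0.0076 = 10.1 m/d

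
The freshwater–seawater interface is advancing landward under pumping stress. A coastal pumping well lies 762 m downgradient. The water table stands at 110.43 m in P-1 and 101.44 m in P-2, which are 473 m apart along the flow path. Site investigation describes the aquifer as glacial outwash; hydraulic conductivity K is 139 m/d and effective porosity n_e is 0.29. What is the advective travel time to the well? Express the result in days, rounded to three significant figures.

Hydraulic gradient i = (110.43 − 101.44) / 473 = 8.99 / 473 = 0.01901
q = Ki = 139 × 0.01901 = 2.642 m/d
v_s = q/n_e = 2.642/0.29 = 9.110 m/d
t = L / v = 762 / 9.110 = 83.64 d

83.6 days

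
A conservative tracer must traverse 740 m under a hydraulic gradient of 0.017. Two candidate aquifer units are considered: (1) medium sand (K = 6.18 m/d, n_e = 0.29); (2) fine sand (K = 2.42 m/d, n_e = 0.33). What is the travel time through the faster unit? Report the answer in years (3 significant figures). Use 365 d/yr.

Unit 1 (medium sand): v = 6.18×0.017/0.29 = 0.3623 m/d, t = 740/0.3623 = 2043 d
Unit 2 (fine sand): v = 2.42×0.017/0.33 = 0.1247 m/d, t = 740/0.1247 = 5936 d
Faster: 2043 d / 365 = 5.60 yr

5.60 years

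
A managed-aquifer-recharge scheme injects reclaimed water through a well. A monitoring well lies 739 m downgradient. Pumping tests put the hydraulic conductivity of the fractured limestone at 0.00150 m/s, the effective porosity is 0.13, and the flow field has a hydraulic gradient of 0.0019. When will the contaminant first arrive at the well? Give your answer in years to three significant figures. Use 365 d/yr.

K = 0.00150 m/s × 86400 s/d = 129.6 m/d
q = Ki = 129.6 × 0.0019 = 0.2462 m/d
v = Ki/n = 129.6·0.0019/0.13 = 1.894 m/d
t = L / v = 739 / 1.894 = 390.1 d
   = 390.1 / 365 = 1.07 yr

1.07 years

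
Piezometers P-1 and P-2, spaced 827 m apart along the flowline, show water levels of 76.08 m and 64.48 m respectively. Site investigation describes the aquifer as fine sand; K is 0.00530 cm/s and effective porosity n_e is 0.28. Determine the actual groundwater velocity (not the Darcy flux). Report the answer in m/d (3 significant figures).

0.229 m/d

Hydraulic gradient i = (76.08 − 64.48) / 827 = 11.60 / 827 = 0.01403
K = 0.00530 cm/s × 864 = 4.579 m/d
q = Ki = 4.579 × 0.01403 = 0.06423 m/d
Seepage velocity v = q / n = 0.06423 / 0.28 = 0.2294 m/d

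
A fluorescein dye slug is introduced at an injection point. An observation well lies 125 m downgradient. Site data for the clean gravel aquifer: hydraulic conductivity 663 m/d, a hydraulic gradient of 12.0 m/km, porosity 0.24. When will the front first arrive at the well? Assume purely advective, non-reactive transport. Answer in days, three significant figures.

3.77 days

q = Ki = 663 × 0.012 = 7.956 m/d
v_s = q/n_e = 7.956/0.24 = 33.15 m/d
t = L / v = 125 / 33.15 = 3.771 d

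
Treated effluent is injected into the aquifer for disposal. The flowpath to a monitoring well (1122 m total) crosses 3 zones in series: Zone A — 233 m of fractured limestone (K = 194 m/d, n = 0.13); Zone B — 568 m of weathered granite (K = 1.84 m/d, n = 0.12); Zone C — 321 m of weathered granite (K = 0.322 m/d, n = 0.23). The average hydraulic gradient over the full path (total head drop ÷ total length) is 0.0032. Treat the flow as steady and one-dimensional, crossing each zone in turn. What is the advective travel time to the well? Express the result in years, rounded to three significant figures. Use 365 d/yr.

Steady 1-D flow in series ⇒ the Darcy flux q is identical in every zone and the zone head losses add (resistances L/K in series).
Σ(L/K) = 233/194 + 568/1.84 + 321/0.322 = 1.201 + 308.7 + 996.9 = 1307 d
K_eq = L_total / Σ(L/K) = 1122 / 1307 = 0.8586 m/d
q = K_eq · i = 0.8586 × 0.0032 = 0.002747 m/d (same in every zone)
Zone A: v = q/n = 0.002747/0.13 = 0.02113 m/d → t_A = 233/0.02113 = 11020 d
Zone B: v = q/n = 0.002747/0.12 = 0.02290 m/d → t_B = 568/0.02290 = 24810 d
Zone C: v = q/n = 0.002747/0.23 = 0.01195 m/d → t_C = 321/0.01195 = 26870 d
Total t = 11020 + 24810 + 26870 = 62700 d
   = 62700 / 365 = 172 yr

172 years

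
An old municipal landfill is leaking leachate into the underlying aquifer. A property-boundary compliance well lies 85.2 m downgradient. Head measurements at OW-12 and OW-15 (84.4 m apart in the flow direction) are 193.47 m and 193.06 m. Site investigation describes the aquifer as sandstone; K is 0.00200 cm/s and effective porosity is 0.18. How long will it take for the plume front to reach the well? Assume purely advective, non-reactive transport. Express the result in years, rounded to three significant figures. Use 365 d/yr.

Hydraulic gradient i = (193.47 − 193.06) / 84.4 = 0.41 / 84.4 = 0.004858
K = 0.00200 cm/s × 864 = 1.728 m/d
Darcy flux q = K·i = 1.728 × 0.004858 = 0.008394 m/d
Average linear velocity = 0.008394 / 0.18 = 0.04664 m/d
t = L / v = 85.2 / 0.04664 = 1827 d
   = 1827 / 365 = 5.01 yr

5.01 years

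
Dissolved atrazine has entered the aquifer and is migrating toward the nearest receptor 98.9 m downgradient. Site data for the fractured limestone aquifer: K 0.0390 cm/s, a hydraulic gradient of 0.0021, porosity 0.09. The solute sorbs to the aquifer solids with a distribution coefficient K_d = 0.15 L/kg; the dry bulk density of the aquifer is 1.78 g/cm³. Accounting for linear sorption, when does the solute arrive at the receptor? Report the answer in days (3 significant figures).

K = 0.0390 cm/s × 864 = 33.70 m/d
Darcy flux q = K·i = 33.70 × 0.0021 = 0.07076 m/d
Average linear velocity = 0.07076 / 0.09 = 0.7862 m/d
Retardation R = 1 + ρ_b·K_d/n = 1 + 1.78×0.15/0.09 = 3.967
Contaminant velocity v_c = v/R = 0.7862/3.967 = 0.1982 m/d
t = L/v_c = 98.9/0.1982 = 499.0 d

499 days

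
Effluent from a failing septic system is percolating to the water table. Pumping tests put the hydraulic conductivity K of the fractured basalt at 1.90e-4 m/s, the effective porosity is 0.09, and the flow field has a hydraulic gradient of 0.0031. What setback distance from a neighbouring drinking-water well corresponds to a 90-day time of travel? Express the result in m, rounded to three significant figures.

K = 1.90e-4 m/s × 86400 s/d = 16.42 m/d
Darcy flux q = K·i = 16.42 × 0.0031 = 0.05089 m/d
Seepage velocity v = q / n = 0.05089 / 0.09 = 0.5654 m/d
L = v × T = 0.5654 × 90 = 50.89 m

50.9 m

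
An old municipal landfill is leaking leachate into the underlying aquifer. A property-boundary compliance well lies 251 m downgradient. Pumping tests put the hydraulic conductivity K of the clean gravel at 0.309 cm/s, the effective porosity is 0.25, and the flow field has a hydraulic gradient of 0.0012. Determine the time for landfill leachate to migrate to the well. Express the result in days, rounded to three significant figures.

196 days

K = 0.309 cm/s × 864 = 267.0 m/d
Specific discharge q = 267.0 × 0.0012 = 0.3204 m/d
Seepage velocity v = q / n = 0.3204 / 0.25 = 1.281 m/d
t = L / v = 251 / 1.281 = 195.9 d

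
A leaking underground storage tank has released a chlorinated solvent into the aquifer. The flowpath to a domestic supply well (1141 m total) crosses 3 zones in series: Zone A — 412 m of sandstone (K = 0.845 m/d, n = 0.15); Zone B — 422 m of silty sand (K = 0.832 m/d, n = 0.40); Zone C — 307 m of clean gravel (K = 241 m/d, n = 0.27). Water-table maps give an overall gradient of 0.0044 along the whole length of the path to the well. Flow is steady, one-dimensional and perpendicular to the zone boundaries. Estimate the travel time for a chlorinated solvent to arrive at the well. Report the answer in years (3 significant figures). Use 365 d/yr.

Continuity: the same q passes through each zone, so ΔH = q·Σ(L_j/K_j) — the zones act as resistances in series.
Σ(L/K) = 412/0.845 + 422/0.832 + 307/241 = 487.6 + 507.2 + 1.274 = 996.1 d
K_eq = L_total / Σ(L/K) = 1141 / 996.1 = 1.146 m/d
q = K_eq · i = 1.146 × 0.0044 = 0.005040 m/d (same in every zone)
Zone A: v = q/n = 0.005040/0.15 = 0.03360 m/d → t_A = 412/0.03360 = 12260 d
Zone B: v = q/n = 0.005040/0.40 = 0.01260 m/d → t_B = 422/0.01260 = 33490 d
Zone C: v = q/n = 0.005040/0.27 = 0.01867 m/d → t_C = 307/0.01867 = 16450 d
Total t = 12260 + 33490 + 16450 = 62200 d
   = 62200 / 365 = 170 yr

170 years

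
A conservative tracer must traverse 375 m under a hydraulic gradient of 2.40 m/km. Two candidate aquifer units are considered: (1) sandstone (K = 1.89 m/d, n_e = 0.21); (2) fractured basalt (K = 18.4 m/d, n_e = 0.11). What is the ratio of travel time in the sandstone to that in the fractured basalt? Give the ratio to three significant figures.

18.6

Unit 1 (sandstone): v = 1.89×0.0024/0.21 = 0.02160 m/d, t = 375/0.02160 = 17360 d
Unit 2 (fractured basalt): v = 18.4×0.0024/0.11 = 0.4015 m/d, t = 375/0.4015 = 934.1 d
t(sandstone) / t(fractured basalt) = 17360/934.1 = 18.6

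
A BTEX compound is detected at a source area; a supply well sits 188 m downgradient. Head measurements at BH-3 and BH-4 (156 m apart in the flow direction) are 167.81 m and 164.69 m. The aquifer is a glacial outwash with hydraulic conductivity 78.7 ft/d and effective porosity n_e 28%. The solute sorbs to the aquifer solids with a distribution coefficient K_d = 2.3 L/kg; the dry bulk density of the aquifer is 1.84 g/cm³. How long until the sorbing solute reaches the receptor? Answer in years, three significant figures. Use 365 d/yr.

4.84 years

Hydraulic gradient i = (167.81 − 164.69) / 156 = 3.12 / 156 = 0.02000
K = 78.7 ft/d × 0.3048 = 23.99 m/d
Specific discharge q = 23.99 × 0.02000 = 0.4798 m/d
v_s = q/n_e = 0.4798/0.28 = 1.713 m/d
Retardation R = 1 + ρ_b·K_d/n = 1 + 1.84×2.3/0.28 = 16.11
Contaminant velocity v_c = v/R = 1.713/16.11 = 0.1063 m/d
t = L/v_c = 188/0.1063 = 1768 d
   = 1768/365 = 4.84 yr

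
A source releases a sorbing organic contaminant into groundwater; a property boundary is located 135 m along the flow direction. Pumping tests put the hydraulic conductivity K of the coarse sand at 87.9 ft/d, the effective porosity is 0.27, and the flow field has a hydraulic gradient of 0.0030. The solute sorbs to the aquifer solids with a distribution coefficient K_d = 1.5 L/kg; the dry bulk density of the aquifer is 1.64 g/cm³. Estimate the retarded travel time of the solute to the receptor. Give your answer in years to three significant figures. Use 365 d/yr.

12.6 years

K = 87.9 ft/d × 0.3048 = 26.79 m/d
Specific discharge q = 26.79 × 0.0030 = 0.08038 m/d
Average linear velocity = 0.08038 / 0.27 = 0.2977 m/d
Retardation R = 1 + ρ_b·K_d/n = 1 + 1.64×1.5/0.27 = 10.11
Contaminant velocity v_c = v/R = 0.2977/10.11 = 0.02944 m/d
t = L/v_c = 135/0.02944 = 4585 d
   = 4585/365 = 12.6 yr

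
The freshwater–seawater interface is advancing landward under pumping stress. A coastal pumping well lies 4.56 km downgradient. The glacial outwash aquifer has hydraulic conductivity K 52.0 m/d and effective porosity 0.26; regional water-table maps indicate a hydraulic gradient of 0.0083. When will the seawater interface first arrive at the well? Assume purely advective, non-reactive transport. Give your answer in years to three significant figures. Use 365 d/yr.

7.53 years

Specific discharge q = 52.0 × 0.0083 = 0.4316 m/d
Seepage velocity v = q / n = 0.4316 / 0.26 = 1.660 m/d
L = 4.56 km = 4560 m
t = L / v = 4560 / 1.660 = 2747 d
   = 2747 / 365 = 7.53 yr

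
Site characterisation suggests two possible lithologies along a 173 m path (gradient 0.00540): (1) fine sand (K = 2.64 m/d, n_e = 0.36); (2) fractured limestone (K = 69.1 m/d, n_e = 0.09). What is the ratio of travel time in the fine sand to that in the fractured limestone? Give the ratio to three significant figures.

105

Unit 1 (fine sand): v = 2.64×0.0054/0.36 = 0.03960 m/d, t = 173/0.03960 = 4369 d
Unit 2 (fractured limestone): v = 69.1×0.0054/0.09 = 4.146 m/d, t = 173/4.146 = 41.73 d
t(fine sand) / t(fractured limestone) = 4369/41.73 = 105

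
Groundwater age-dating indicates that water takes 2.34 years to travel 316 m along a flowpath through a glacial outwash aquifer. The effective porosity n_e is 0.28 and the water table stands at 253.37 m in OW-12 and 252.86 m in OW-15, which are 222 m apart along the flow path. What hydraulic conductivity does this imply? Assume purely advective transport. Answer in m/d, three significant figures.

Hydraulic gradient i = (253.37 − 252.86) / 222 = 0.51 / 222 = 0.002297
t = 2.34 years = 854.1 d
v = L / t = 316 / 854.1 = 0.3700 m/d
K = v · n / i = 0.3700 × 0.28 / 0.002297 = 45.1 m/d

45.1 m/d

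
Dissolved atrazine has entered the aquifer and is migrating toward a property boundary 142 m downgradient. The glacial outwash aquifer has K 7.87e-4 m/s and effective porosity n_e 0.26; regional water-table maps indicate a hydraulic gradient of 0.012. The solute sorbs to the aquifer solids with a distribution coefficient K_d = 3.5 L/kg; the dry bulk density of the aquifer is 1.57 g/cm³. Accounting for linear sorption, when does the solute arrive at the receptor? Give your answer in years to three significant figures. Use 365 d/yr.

K = 7.87e-4 m/s × 86400 s/d = 68.00 m/d
Specific discharge q = 68.00 × 0.012 = 0.8160 m/d
Average linear velocity = 0.8160 / 0.26 = 3.138 m/d
Retardation R = 1 + ρ_b·K_d/n = 1 + 1.57×3.5/0.26 = 22.13
Contaminant velocity v_c = v/R = 3.138/22.13 = 0.1418 m/d
t = L/v_c = 142/0.1418 = 1002 d
   = 1002/365 = 2.74 yr

2.74 years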